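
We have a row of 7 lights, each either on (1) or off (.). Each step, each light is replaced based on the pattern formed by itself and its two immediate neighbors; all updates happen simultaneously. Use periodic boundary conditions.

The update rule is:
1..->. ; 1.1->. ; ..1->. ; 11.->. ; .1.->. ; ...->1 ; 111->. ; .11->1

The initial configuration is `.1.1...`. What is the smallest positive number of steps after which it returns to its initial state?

5

step 1: .....11
step 2: .111.1.
step 3: .1.....
step 4: ...1111
step 5: .1.1...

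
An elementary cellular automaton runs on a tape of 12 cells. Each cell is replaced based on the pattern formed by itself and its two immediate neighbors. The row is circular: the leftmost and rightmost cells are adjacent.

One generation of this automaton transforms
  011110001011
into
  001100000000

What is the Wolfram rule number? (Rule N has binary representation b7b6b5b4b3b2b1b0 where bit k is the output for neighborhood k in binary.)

position 2: 111 → 1  (bit 7 = 1)
position 4: 110 → 0  (bit 6 = 0)
position 0: 101 → 0  (bit 5 = 0)
position 5: 100 → 0  (bit 4 = 0)
position 1: 011 → 0  (bit 3 = 0)
position 8: 010 → 0  (bit 2 = 0)
position 7: 001 → 0  (bit 1 = 0)
position 6: 000 → 0  (bit 0 = 0)
bits b7..b0 = 10000000 = 128

128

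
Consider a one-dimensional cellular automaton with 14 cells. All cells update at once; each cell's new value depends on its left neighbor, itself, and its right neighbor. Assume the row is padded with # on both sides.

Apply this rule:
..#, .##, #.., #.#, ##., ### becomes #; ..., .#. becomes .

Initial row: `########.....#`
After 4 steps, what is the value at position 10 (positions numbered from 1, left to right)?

#

step 1: #########...##
step 2: ##########.###
step 3: ##############
step 4: ##############
position 10 holds #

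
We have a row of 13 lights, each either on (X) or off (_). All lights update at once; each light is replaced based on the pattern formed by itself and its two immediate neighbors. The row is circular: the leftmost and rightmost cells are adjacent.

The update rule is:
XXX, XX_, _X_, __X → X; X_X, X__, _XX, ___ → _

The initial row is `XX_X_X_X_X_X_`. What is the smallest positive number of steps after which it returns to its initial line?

step 1: _X_X_X_X_X_X_
step 2: XX_X_X_X_X_X_

2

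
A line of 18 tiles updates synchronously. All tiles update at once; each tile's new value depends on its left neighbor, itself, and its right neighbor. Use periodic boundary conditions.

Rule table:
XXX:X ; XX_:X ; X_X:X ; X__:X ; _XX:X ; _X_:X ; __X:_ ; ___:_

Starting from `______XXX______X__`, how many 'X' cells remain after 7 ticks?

17

______XXXX_____XX_
______XXXXX____XXX
X_____XXXXXX___XXX
XX____XXXXXXX__XXX
XXX___XXXXXXXX_XXX
XXXX__XXXXXXXXXXXX
XXXXX_XXXXXXXXXXXX
count of X: 17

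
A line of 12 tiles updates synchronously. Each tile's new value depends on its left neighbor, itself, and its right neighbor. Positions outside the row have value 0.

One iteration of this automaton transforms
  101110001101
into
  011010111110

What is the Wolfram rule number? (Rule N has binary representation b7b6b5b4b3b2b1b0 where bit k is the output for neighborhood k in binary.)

position 3: 111 → 0  (bit 7 = 0)
position 4: 110 → 1  (bit 6 = 1)
position 1: 101 → 1  (bit 5 = 1)
position 5: 100 → 0  (bit 4 = 0)
position 2: 011 → 1  (bit 3 = 1)
position 0: 010 → 0  (bit 2 = 0)
position 7: 001 → 1  (bit 1 = 1)
position 6: 000 → 1  (bit 0 = 1)
bits b7..b0 = 01101011 = 107

107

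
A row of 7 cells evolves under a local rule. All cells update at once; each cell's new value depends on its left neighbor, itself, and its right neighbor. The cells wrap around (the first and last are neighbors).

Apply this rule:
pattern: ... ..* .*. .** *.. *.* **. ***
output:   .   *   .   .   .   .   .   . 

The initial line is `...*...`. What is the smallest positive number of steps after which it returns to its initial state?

7

..*....
.*.....
*......
......*
.....*.
....*..
...*...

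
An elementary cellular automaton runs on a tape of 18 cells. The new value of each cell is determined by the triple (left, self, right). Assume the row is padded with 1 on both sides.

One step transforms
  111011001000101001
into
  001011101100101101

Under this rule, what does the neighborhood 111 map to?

At position 0 the neighborhood is 111; the next row has 0 there.

0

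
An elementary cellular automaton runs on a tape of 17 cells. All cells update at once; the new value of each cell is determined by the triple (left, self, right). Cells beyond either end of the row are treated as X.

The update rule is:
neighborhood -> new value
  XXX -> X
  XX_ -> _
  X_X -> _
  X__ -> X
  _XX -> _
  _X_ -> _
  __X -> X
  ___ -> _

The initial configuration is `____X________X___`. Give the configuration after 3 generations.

X__X_X______X_X_X
_XX___X____X_____
___X_X_X__X_X___X

___X_X_X__X_X___X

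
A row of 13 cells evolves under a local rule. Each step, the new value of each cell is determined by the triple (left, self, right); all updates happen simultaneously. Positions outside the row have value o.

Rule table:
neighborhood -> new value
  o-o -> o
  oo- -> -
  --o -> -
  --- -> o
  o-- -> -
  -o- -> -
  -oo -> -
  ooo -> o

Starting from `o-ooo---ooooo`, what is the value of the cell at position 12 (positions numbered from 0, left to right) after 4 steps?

-o-o--o--oooo
o-o-------ooo
-o--ooooo--oo
o----ooo----o
position 12 holds o

o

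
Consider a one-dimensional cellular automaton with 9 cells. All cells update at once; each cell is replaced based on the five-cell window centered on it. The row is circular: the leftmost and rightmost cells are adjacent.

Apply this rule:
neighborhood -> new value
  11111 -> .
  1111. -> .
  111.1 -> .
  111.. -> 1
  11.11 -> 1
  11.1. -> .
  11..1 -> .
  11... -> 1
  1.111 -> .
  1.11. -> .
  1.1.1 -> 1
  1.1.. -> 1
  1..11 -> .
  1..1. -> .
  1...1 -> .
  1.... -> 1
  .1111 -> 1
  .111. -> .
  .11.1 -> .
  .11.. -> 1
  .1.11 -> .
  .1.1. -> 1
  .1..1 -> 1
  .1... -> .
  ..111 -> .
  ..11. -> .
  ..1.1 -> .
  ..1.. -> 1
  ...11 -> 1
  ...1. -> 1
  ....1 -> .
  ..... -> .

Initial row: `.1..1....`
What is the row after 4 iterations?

111.1.1..
....1111.
1..1.1.11
1...11...

1...11...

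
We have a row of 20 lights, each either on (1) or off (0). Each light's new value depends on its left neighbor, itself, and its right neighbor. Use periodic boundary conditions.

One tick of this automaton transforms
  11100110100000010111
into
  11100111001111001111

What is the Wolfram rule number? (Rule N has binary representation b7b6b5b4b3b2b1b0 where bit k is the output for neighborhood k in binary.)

position 0: 111 → 1  (bit 7 = 1)
position 2: 110 → 1  (bit 6 = 1)
position 7: 101 → 1  (bit 5 = 1)
position 3: 100 → 0  (bit 4 = 0)
position 5: 011 → 1  (bit 3 = 1)
position 8: 010 → 0  (bit 2 = 0)
position 4: 001 → 0  (bit 1 = 0)
position 10: 000 → 1  (bit 0 = 1)
bits b7..b0 = 11101001 = 233

233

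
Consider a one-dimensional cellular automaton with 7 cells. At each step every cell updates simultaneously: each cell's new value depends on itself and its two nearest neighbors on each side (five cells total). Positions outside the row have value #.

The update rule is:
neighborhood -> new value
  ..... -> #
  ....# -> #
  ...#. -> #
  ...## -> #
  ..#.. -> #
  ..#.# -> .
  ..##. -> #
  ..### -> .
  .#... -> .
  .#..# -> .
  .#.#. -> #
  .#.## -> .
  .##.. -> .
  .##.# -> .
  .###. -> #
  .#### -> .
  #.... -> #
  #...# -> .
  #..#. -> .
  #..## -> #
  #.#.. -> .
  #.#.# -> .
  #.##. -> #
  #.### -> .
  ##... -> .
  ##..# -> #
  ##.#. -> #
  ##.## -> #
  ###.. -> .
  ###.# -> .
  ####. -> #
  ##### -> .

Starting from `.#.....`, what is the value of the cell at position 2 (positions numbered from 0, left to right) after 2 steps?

#..####
.##....
position 2 holds #

#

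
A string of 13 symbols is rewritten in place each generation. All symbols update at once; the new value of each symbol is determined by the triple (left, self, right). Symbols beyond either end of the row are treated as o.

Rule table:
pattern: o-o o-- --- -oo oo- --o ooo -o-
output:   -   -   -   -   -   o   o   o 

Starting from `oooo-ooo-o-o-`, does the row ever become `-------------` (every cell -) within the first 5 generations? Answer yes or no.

no

generation 1: ooo---o--o-o-
generation 2: oo---oo-oo-o-
generation 3: o---o------o-
generation 4: ---oo-----oo-
generation 5: --o------o---
generation 5 is --o------o---, still not uniform -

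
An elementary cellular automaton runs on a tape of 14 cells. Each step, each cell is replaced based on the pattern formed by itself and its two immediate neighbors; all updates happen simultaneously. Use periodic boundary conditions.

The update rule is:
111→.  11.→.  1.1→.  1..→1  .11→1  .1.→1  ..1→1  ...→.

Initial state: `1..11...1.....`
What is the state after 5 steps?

1..1.1111..11.

1111.1.111...1
.....1.1..1.11
1...11.1111.1.
11.11..1....1.
1..1.1111..11.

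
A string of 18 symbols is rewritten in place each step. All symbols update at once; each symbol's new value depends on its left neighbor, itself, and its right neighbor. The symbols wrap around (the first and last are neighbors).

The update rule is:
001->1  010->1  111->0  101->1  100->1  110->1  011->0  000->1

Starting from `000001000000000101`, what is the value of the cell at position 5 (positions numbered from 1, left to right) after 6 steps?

0

111111111111111111
000000000000000000
111111111111111111  (repeats step 1; period 2)
step 6: 000000000000000000
position 5 holds 0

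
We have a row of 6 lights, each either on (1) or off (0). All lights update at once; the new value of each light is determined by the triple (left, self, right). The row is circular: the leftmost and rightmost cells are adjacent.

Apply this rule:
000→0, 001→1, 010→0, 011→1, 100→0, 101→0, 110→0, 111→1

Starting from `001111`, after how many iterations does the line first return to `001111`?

011110
111100
111001
110011
100111
001111

6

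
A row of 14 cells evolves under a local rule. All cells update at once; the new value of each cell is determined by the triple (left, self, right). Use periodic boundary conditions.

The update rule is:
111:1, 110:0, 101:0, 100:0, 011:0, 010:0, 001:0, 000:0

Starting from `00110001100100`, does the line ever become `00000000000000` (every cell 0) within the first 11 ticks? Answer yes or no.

tick 1: 00000000000000
all cells are 0 at tick 1

yes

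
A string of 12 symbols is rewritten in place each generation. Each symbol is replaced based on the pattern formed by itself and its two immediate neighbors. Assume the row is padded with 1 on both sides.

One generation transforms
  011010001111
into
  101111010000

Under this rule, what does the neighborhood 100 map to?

1

At position 5 the neighborhood is 100; the next row has 1 there.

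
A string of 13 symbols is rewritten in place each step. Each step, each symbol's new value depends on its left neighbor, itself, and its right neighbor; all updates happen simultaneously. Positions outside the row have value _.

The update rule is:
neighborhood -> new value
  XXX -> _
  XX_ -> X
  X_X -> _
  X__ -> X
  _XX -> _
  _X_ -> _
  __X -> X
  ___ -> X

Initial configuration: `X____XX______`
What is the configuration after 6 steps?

X_X_______X__

_XXXX_XXXXXXX
X___X_______X
_XXX_XXXXXXX_
X__X_______XX
_XX_XXXXXXX_X
X_X_______X__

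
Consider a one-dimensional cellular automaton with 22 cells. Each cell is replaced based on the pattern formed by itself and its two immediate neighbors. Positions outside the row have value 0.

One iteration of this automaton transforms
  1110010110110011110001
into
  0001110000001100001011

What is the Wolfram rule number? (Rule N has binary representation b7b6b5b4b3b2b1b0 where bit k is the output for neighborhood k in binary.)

22

position 1: 111 → 0  (bit 7 = 0)
position 2: 110 → 0  (bit 6 = 0)
position 6: 101 → 0  (bit 5 = 0)
position 3: 100 → 1  (bit 4 = 1)
position 0: 011 → 0  (bit 3 = 0)
position 5: 010 → 1  (bit 2 = 1)
position 4: 001 → 1  (bit 1 = 1)
position 19: 000 → 0  (bit 0 = 0)
bits b7..b0 = 00010110 = 22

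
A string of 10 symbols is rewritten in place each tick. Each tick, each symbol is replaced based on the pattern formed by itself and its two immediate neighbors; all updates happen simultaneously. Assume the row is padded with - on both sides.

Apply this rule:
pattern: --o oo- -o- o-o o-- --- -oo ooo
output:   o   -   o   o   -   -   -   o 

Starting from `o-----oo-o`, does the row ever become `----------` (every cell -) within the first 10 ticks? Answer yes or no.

yes

o----o--oo
o---oo-o--
o--o--oo--
o-oo-o----
oo--oo----
---o------
--oo------
-o--------
oo--------
----------
all cells are - at tick 10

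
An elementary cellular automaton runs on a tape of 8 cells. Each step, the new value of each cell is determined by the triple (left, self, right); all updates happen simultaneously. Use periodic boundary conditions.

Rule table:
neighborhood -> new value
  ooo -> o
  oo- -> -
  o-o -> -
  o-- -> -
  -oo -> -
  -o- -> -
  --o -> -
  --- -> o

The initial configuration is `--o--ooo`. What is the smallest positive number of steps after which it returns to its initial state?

6

------o-
ooooo---
-ooo--o-
--o-----
o---oooo
--o--ooo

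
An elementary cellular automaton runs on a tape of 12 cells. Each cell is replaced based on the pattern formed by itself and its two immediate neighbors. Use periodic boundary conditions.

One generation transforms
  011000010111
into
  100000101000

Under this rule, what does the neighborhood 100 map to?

0

At position 3 the neighborhood is 100; the next row has 0 there.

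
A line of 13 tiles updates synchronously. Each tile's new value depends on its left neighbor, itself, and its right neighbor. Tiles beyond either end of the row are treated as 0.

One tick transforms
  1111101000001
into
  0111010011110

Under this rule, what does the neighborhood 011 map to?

At position 0 the neighborhood is 011; the next row has 0 there.

0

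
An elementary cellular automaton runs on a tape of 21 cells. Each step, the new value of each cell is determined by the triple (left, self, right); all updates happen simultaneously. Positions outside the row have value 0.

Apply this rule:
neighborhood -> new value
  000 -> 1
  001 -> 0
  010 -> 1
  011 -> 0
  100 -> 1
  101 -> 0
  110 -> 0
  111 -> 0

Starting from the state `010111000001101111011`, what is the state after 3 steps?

010000111100000000000
011110000011111111111
000001111000000000000

000001111000000000000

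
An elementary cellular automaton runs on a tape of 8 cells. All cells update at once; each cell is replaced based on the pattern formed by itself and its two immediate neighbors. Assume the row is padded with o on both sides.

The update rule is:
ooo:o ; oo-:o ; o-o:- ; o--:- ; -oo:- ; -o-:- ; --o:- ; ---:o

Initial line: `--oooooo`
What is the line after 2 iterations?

-o--oooo

---ooooo
-o--oooo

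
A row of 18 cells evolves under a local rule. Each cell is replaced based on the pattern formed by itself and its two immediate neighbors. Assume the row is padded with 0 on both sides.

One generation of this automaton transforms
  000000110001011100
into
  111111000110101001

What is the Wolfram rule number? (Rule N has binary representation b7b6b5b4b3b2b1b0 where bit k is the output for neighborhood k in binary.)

position 14: 111 → 1  (bit 7 = 1)
position 7: 110 → 0  (bit 6 = 0)
position 12: 101 → 1  (bit 5 = 1)
position 8: 100 → 0  (bit 4 = 0)
position 6: 011 → 0  (bit 3 = 0)
position 11: 010 → 0  (bit 2 = 0)
position 5: 001 → 1  (bit 1 = 1)
position 0: 000 → 1  (bit 0 = 1)
bits b7..b0 = 10100011 = 163

163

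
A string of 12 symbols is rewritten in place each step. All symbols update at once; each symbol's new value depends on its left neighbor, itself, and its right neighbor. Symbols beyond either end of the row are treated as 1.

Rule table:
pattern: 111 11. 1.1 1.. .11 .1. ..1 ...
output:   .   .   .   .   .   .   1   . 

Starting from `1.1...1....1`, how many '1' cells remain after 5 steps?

.....1....1.
....1....1..
...1....1..1
..1....1..1.
.1....1..1..
count of 1: 3

3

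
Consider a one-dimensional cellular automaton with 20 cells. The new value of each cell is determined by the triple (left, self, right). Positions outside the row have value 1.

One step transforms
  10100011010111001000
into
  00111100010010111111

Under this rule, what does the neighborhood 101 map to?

At position 1 the neighborhood is 101; the next row has 0 there.

0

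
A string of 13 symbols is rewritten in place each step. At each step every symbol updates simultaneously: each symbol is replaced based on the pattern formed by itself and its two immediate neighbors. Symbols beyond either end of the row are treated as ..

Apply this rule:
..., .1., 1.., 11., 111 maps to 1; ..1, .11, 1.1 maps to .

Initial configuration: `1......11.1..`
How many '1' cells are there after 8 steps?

7

111111..1.111
.111111.1..11
..11111.11..1
1..1111..11.1
11..1111..1.1
.11..1111.1.1
..11..111.1.1
1..11..11.1.1
count of 1: 7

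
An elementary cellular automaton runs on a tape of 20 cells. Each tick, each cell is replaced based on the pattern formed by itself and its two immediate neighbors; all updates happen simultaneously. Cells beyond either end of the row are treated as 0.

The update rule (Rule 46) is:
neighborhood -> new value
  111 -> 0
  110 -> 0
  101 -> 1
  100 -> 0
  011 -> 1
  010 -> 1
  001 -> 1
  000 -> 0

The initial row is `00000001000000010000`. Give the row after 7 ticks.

00000011000000110000
00000110000001100000
00001100000011000000
00011000000110000000
00110000001100000000
01100000011000000000
11000000110000000000

11000000110000000000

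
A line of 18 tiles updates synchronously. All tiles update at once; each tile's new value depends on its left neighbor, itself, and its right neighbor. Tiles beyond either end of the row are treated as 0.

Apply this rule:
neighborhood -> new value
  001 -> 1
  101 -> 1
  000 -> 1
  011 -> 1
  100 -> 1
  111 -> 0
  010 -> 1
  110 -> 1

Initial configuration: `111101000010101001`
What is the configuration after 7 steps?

100111111111111111

step 1: 100111111111111111
step 2: 111100000000000001
step 3: 100111111111111111  (repeats step 1; period 2)
step 7: 100111111111111111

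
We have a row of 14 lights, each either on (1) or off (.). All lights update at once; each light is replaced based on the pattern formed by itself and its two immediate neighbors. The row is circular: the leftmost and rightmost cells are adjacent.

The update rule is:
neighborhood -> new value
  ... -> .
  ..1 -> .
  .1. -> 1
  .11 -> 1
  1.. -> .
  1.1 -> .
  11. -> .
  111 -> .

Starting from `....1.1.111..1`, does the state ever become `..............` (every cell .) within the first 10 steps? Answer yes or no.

....1.1.1....1
....1.1.1....1  (fixed point — unchanged through step 10)
step 10 is ....1.1.1....1, still not uniform .

no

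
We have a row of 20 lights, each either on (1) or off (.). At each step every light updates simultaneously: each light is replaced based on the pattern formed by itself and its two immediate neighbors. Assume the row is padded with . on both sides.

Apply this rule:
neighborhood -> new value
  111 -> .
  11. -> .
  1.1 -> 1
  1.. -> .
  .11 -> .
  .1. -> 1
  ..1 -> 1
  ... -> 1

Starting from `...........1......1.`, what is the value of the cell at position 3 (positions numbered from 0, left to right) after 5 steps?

step 1: 111111111111.111111.
step 2: ............1.......
step 3: 1111111111111.111111
step 4: .............1......
step 5: 11111111111111.11111
position 3 holds 1

1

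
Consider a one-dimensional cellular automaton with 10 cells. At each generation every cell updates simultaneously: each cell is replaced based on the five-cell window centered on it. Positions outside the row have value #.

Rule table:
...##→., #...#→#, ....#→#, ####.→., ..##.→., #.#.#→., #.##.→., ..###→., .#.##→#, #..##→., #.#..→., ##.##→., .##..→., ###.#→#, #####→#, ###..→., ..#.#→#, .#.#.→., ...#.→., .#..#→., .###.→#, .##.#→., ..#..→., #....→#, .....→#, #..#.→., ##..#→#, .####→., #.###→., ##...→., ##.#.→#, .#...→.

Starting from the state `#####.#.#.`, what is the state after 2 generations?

###.##...#
#.#....#..

#.#....#..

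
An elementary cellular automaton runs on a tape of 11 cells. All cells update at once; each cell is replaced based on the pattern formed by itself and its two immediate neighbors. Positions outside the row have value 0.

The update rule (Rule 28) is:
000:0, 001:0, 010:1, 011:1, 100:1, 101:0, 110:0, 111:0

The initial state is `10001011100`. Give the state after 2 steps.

10101011011

11001010010
10101011011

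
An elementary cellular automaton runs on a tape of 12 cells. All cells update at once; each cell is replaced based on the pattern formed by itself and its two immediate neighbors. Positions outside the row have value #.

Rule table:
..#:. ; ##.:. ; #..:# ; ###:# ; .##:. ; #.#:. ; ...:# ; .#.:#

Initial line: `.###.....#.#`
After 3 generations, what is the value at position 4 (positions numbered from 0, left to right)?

.

..#.####.#..
#.#..##..##.
..##...#....
position 4 holds .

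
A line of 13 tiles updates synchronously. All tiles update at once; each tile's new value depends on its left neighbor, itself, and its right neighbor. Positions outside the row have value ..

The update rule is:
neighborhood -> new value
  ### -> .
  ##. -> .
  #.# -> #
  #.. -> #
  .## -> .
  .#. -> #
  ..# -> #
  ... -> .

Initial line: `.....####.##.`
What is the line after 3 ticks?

..#...##.....

tick 1: ....#....#..#
tick 2: ...###..#####
tick 3: ..#...##.....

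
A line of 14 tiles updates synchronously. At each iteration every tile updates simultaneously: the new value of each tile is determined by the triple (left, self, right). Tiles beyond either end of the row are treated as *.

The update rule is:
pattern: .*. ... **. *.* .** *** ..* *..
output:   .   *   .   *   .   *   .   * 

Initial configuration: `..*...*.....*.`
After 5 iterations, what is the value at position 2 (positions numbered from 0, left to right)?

*

iteration 1: *..**..****..*
iteration 2: .*...*..**.*..
iteration 3: *.**..*...*.*.
iteration 4: .*..*..**..*.*
iteration 5: *.*..*...*..*.
position 2 holds *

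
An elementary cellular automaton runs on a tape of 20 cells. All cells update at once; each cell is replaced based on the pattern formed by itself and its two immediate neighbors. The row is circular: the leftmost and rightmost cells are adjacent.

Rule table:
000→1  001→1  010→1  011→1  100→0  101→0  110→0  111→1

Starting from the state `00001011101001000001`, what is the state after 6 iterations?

01111011001011011111
01110010011010011110
11100110110010111100
11001100100110111001
10011001101100110011
00110011001001100111

00110011001001100111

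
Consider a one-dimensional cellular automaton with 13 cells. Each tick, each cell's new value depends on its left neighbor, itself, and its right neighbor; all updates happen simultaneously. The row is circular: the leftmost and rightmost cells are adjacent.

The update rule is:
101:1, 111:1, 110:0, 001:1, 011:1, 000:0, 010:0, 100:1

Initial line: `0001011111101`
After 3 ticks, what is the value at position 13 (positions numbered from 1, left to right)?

1010111111010
0101111110101
1011111101010
position 13 holds 0

0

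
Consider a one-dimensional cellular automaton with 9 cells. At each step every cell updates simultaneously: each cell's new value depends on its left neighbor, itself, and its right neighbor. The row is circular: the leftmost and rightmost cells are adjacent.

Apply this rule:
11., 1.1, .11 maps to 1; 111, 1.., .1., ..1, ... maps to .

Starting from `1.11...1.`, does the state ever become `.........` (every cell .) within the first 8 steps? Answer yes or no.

step 1: .111....1
step 2: 11.1.....
step 3: 111......
step 4: 1.1......
step 5: .1.......
step 6: .........
all cells are . at step 6

yes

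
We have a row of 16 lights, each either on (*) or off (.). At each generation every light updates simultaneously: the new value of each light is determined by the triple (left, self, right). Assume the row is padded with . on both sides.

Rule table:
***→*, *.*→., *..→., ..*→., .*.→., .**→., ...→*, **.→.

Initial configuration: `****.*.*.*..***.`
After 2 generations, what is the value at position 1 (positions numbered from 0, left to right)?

generation 1: .**..........*..
generation 2: ....********...*
position 1 holds .

.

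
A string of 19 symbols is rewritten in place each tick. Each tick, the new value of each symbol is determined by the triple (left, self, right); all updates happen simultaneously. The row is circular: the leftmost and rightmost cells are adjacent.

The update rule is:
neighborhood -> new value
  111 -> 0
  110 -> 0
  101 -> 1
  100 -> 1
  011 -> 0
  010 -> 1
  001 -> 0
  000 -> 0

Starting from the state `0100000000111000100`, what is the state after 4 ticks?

0100010000000001100

0110000000000100110
0001000000000110001
1001100000000001001
0100010000000001100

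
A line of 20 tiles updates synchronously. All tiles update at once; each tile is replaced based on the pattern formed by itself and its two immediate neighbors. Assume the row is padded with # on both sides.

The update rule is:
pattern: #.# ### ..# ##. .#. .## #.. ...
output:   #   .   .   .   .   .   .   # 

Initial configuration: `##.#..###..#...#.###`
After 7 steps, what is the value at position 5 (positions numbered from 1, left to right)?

..#..........#..#...
....########......#.
.##..........####..#
#...########........
..#..........######.
....########.......#
.##..........#####..
position 5 holds .

.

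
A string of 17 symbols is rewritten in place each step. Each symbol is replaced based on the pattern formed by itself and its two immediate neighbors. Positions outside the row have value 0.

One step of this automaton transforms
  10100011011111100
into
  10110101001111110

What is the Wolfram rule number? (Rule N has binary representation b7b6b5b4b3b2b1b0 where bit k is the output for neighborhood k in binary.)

214

position 10: 111 → 1  (bit 7 = 1)
position 7: 110 → 1  (bit 6 = 1)
position 1: 101 → 0  (bit 5 = 0)
position 3: 100 → 1  (bit 4 = 1)
position 6: 011 → 0  (bit 3 = 0)
position 0: 010 → 1  (bit 2 = 1)
position 5: 001 → 1  (bit 1 = 1)
position 4: 000 → 0  (bit 0 = 0)
bits b7..b0 = 11010110 = 214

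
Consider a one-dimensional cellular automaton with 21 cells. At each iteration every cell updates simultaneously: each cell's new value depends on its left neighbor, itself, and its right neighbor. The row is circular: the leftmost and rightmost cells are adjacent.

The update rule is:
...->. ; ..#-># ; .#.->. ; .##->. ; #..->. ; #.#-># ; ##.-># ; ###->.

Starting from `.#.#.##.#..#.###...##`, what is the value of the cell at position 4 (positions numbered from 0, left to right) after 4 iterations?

#.#.#.##..#.#..#..#.#
##.#.#.#.#.#..#..#.#.
.##.#.#.#.#..#..#.#.#
#.##.#.#.#..#..#.#.#.
position 4 holds .

.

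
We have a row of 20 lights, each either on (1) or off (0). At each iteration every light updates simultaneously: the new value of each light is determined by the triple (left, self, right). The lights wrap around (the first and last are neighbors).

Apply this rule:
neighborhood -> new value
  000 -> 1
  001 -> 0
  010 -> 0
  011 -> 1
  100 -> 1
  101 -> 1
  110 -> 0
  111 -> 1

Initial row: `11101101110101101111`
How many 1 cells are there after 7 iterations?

11011011101011011111
10110111010110111111
01101110101101111111
11011101011011111110
10111010110111111101
01110101101111111011
11101011011111110110
count of 1: 15

15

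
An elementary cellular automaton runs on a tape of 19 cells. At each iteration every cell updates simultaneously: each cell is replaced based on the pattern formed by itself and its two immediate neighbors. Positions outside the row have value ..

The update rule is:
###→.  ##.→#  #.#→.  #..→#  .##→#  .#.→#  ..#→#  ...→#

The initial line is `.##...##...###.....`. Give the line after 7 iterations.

############.######

############.######
#..........#.#....#
############.######  (repeats iteration 1; period 2)
iteration 7: ############.######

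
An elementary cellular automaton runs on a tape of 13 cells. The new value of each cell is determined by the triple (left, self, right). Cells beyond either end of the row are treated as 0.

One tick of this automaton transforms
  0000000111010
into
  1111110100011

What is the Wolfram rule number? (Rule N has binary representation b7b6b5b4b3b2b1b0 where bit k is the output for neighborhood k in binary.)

position 8: 111 → 0  (bit 7 = 0)
position 9: 110 → 0  (bit 6 = 0)
position 10: 101 → 0  (bit 5 = 0)
position 12: 100 → 1  (bit 4 = 1)
position 7: 011 → 1  (bit 3 = 1)
position 11: 010 → 1  (bit 2 = 1)
position 6: 001 → 0  (bit 1 = 0)
position 0: 000 → 1  (bit 0 = 1)
bits b7..b0 = 00011101 = 29

29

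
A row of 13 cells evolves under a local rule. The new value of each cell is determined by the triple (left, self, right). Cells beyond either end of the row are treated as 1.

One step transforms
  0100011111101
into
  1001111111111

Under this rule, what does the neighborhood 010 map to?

At position 1 the neighborhood is 010; the next row has 0 there.

0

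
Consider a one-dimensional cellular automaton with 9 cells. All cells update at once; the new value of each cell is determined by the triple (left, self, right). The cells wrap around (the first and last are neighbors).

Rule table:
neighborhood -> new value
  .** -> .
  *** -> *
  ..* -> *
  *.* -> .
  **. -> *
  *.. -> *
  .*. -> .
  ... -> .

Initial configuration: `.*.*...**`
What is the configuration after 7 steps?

....*.*.*
*..*.....
.**.*...*
..*..*.*.
.*.**...*
....**.*.
...*.*..*

...*.*..*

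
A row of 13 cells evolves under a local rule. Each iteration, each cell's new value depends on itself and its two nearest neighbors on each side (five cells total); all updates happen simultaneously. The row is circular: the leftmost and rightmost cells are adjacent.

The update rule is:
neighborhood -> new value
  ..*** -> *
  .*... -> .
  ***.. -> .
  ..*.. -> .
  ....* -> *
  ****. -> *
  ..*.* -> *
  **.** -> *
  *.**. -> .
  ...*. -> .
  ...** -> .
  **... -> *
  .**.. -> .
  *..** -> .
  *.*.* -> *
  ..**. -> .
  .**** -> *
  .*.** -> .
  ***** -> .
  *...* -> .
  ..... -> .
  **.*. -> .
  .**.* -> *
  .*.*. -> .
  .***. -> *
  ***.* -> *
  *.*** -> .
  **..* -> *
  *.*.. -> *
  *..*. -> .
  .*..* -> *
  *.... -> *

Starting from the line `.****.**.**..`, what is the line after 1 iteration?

.*****.**..*.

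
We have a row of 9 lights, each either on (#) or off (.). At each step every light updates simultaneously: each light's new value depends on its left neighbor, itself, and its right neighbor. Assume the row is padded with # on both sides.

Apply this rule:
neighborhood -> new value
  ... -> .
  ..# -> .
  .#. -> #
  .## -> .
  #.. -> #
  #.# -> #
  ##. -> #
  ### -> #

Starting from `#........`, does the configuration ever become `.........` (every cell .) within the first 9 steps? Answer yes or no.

step 1: ##.......
step 2: ###......
step 3: ####.....
step 4: #####....
step 5: ######...
step 6: #######..
step 7: ########.
step 8: #########
step 9: #########
step 9 is #########, still not uniform .

no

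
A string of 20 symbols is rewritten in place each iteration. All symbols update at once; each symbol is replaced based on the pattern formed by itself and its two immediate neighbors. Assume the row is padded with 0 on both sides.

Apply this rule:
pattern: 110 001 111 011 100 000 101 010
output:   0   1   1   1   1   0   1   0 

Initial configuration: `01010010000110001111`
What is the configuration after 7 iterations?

iteration 1: 10101101001101011110
iteration 2: 01011010111010111101
iteration 3: 10110101110101111010
iteration 4: 01101011101011110101
iteration 5: 11010111010111101010
iteration 6: 10101110101111010101
iteration 7: 01011101011110101010

01011101011110101010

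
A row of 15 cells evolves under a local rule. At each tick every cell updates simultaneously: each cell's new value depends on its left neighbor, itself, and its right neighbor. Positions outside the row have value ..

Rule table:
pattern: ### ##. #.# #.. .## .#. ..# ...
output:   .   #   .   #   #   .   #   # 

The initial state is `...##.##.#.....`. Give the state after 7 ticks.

#########.####.

#####.##..#####
#...#.#####...#
.###..#...####.
##.###.####..##
##.#.#.#..#####
##......###...#
#########.####.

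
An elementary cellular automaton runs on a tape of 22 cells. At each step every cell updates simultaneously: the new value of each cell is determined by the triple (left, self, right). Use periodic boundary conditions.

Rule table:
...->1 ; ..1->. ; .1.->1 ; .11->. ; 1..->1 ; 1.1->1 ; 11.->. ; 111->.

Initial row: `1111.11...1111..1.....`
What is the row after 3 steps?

....1..11.....1.11111.
111.11...1111.11.....1
...1..11.....1..1111..

...1..11.....1..1111..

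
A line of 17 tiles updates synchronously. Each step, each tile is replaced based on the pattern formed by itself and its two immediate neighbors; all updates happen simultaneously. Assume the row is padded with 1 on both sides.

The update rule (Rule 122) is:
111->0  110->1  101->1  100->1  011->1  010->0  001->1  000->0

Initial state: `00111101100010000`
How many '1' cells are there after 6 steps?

7

11100111110101001
00111100011010111
11100110111101100
00111111100111111
11100000111100000
00110001100110001
count of 1: 7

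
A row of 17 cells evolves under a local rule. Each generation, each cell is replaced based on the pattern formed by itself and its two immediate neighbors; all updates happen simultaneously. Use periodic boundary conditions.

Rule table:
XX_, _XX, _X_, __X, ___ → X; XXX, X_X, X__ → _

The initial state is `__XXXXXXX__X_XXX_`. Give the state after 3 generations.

XXX_____X_XX_X_X_
X_X_XXXXX_XX_X_X_
X_X_X___X_XX_X_X_

X_X_X___X_XX_X_X_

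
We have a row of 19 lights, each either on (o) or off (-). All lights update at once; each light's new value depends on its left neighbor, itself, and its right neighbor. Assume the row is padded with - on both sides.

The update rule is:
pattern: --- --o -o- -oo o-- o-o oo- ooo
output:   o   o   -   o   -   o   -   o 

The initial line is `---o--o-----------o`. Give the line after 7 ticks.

ooo--o--oooooooooo-
oo--o--oooooooooo--
o--o--oooooooooo--o
--o--oooooooooo--o-
oo--oooooooooo--o--
o--oooooooooo--o--o
--oooooooooo--o--o-

--oooooooooo--o--o-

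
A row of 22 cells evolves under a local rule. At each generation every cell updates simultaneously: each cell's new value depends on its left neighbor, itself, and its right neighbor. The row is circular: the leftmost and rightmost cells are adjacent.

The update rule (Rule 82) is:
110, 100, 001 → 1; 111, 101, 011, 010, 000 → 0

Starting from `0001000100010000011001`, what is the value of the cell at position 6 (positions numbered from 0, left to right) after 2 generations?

1010101010101000101110
0000000000000101000010
position 6 holds 0

0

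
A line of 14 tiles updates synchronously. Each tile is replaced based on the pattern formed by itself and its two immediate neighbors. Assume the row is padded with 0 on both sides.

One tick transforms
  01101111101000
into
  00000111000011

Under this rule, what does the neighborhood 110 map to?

At position 2 the neighborhood is 110; the next row has 0 there.

0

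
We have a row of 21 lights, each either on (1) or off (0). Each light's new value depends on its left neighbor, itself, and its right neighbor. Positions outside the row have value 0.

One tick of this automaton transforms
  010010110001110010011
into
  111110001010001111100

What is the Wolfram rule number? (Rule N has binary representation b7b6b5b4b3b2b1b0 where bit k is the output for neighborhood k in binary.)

22

position 12: 111 → 0  (bit 7 = 0)
position 7: 110 → 0  (bit 6 = 0)
position 5: 101 → 0  (bit 5 = 0)
position 2: 100 → 1  (bit 4 = 1)
position 6: 011 → 0  (bit 3 = 0)
position 1: 010 → 1  (bit 2 = 1)
position 0: 001 → 1  (bit 1 = 1)
position 9: 000 → 0  (bit 0 = 0)
bits b7..b0 = 00010110 = 22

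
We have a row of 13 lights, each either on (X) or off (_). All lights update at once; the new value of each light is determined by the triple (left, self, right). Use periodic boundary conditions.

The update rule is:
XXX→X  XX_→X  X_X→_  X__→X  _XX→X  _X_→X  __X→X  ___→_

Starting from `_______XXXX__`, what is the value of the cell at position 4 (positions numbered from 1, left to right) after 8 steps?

X

step 1: ______XXXXXX_
step 2: _____XXXXXXXX
step 3: X___XXXXXXXXX
step 4: XX_XXXXXXXXXX
step 5: XX_XXXXXXXXXX  (fixed point — unchanged through step 8)
position 4 holds X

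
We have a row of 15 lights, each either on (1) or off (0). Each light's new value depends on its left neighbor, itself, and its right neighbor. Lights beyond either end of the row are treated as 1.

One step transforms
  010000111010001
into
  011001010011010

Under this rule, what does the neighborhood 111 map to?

At position 7 the neighborhood is 111; the next row has 1 there.

1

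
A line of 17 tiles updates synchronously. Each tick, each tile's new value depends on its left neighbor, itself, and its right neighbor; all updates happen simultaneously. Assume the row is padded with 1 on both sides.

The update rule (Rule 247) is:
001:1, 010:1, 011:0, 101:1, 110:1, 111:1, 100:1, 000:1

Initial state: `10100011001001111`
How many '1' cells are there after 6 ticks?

11111101111110111
11111110111111011
11111111011111101
11111111101111110
11111111110111111
11111111111011111
count of 1: 16

16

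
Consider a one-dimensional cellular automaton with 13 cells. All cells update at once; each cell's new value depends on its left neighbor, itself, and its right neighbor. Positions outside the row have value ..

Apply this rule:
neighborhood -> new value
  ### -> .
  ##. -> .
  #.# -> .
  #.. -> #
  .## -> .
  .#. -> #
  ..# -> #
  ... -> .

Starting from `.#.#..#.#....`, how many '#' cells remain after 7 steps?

3

step 1: ##.####.##...
step 2: ..........#..
step 3: .........###.
step 4: ........#...#
step 5: .......###.##
step 6: ......#......
step 7: .....###.....
count of #: 3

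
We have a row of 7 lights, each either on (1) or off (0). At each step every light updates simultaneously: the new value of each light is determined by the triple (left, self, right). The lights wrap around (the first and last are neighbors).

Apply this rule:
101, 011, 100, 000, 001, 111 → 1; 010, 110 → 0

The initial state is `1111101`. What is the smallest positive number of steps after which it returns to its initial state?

1111011
1110111
1101111
1011111
0111111
1111110
1111101

7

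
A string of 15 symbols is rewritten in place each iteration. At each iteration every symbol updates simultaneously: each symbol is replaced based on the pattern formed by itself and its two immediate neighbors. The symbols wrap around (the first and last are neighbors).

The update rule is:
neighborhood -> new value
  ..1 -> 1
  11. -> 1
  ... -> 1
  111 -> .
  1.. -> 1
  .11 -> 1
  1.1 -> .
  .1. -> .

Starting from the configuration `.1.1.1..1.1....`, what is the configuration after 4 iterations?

1.....11...1111
111111111111...
1..........1111
111111111111...

111111111111...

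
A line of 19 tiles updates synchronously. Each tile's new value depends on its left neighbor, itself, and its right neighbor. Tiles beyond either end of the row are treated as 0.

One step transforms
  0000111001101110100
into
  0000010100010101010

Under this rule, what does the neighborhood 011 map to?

At position 4 the neighborhood is 011; the next row has 0 there.

0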